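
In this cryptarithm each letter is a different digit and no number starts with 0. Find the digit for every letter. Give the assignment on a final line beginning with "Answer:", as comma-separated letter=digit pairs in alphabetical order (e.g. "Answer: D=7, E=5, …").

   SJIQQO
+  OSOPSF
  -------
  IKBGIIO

Step 1. [I] I is the leading digit of a 7-digit sum of two 6-digit numbers; the final carry is exactly 1, so I=1.
Step 2. [col 1: O + F ≡ O (mod 10)] from column 1 (nothing yet, carry-in 0, digits 1 already taken and all letters distinct): F must equal 0. So F=0.
Step 3. [col 1: O + F ≡ O (mod 10)] column 1 (O + F ≡ O (mod 10), carry-in 0) doesn't pin O yet; pick O=7 and continue. So O=7.
Step 4. [col 2: Q + S ≡ I (mod 10)] column 2 (Q + S ≡ I (mod 10), carry-in 0) doesn't pin S yet; pick S=5 and continue. So S=5.
Step 5. [col 2: Q + S ≡ I (mod 10)] column 2: given S=5, I=1, carry-in 0, and digits 0,1,5,7 already taken and all letters distinct, Q+S≡I (mod 10) forces Q=6, so Q=6.
Step 6. [col 3: Q + P ≡ I (mod 10)] from column 3 (Q=6, I=1, carry-in 1, digits 0,1,5,6,7 already taken and all letters distinct): P must equal 4 ⇒ P=4.
Step 7. [col 4: I + O ≡ G (mod 10)] column 4: given I=1, O=7, carry-in 1, and digits 0,1,4,5,6,7 already taken and all letters distinct, I+O≡G (mod 10) forces G=9 ⇒ G=9.
Step 8. [col 5: J + S ≡ B (mod 10)] B=8 is one option consistent with column 5 (J + S ≡ B (mod 10), carry-in 0) — take it, so B=8.
Step 9. [col 5: J + S ≡ B (mod 10)] from column 5 (S=5, B=8, carry-in 0, digits 0,1,4,5,6,7,8,9 already taken and all letters distinct): J must equal 3, so J=3.
Step 10. [col 6: S + O ≡ K (mod 10)] in column 6 we have S+O≡K with carry-in 0; given S=5, O=7 and digits 0,1,3,4,5,6,7,8,9 already taken and all letters distinct, that pins K to 2 ⇒ K=2.

Answer: B=8, F=0, G=9, I=1, J=3, K=2, O=7, P=4, Q=6, S=5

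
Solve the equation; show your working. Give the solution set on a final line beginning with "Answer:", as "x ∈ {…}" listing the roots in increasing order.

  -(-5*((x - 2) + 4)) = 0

Step 1. [-(-5*((x - 2) + 4)) = 0] leading − — multiply by −1, so neg: -5*((x - 2) + 4) = 0.
Step 2. [-5*((x - 2) + 4) = 0] -5 out front; divide by -5. So div: (x - 2) + 4 = 0.
Step 3. [(x - 2) + 4 = 0] +4 is outermost — subtract 4 both sides ⇒ sub: x - 2 = -4.
Step 4. [x - 2 = -4] -2 is outermost — add 2 both sides ⇒ sub: x = -2.

Answer: x ∈ {-2}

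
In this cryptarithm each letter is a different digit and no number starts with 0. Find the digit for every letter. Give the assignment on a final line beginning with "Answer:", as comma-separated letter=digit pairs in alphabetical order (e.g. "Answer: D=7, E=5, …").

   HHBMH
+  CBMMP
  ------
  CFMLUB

Step 1. [C] C is the leading digit of a 6-digit sum of two 5-digit numbers; the final carry is exactly 1 ⇒ C=1.
Step 2. [col 1: H + P ≡ B (mod 10)] column 1 (H + P ≡ B (mod 10), carry-in 0) doesn't pin H yet; pick H=8 and continue, so H=8.
Step 3. [col 1: H + P ≡ B (mod 10)] B=7 is one option consistent with column 1 (H + P ≡ B (mod 10), carry-in 0) — take it, so B=7.
Step 4. [col 1: H + P ≡ B (mod 10)] column 1: given H=8, B=7, carry-in 0, and digits 1,7,8 already taken and all letters distinct, H+P≡B (mod 10) forces P=9 ⇒ P=9.
Step 5. [col 2: M + M ≡ U (mod 10)] column 2 (M + M ≡ U (mod 10), carry-in 1) doesn't pin U yet; pick U=3 and continue. So U=3.
Step 6. [col 2: M + M ≡ U (mod 10)] in column 2 we have M+M≡U with carry-in 1; given U=3 and digits 1,3,7,8,9 already taken and all letters distinct, that pins M to 6. So M=6.
Step 7. [col 3: B + M ≡ L (mod 10)] column 3 reads B+M+carry(1)=L with B=7, M=6; with digits 1,3,6,7,8,9 already taken and all letters distinct, the only value for L is 4, so L=4.
Step 8. [col 5: H + C ≡ F (mod 10)] from column 5 (H=8, C=1, carry-in 1, digits 1,3,4,6,7,8,9 already taken and all letters distinct): F must equal 0, so F=0.

Answer: B=7, C=1, F=0, H=8, L=4, M=6, P=9, U=3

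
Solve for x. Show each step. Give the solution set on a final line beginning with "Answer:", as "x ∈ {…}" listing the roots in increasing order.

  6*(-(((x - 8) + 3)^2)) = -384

Step 1. [6*(-(((x - 8) + 3)^2)) = -384] LHS = 6·(…); ÷6 both sides, so div: -(((x - 8) + 3)^2) = -64.
Step 2. [-(((x - 8) + 3)^2) = -64] leading − — multiply by −1, so neg: ((x - 8) + 3)^2 = 64.
Step 3. [((x - 8) + 3)^2 = 64] LHS squared, RHS 64 ≥ 0: apply √ (±). So sqrt: (x - 8) + 3 = 8 or -8.
Step 4. [(x - 8) + 3 = 8 or -8] +3 is outermost — subtract 3 both sides. So sub: x - 8 = 5 or -11.
Step 5. [x - 8 = 5 or -11] peel the -8: add 8 from each side, so sub: x = 13 or -3.

Answer: x ∈ {-3, 13}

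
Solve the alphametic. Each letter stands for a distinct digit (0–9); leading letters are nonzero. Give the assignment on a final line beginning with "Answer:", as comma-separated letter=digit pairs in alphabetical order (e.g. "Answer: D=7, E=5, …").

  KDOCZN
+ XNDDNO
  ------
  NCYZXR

Step 1. [col 1: N + O ≡ R (mod 10)] O=5 is one option consistent with column 1 (N + O ≡ R (mod 10), carry-in 0) — take it. So O=5.
Step 2. [col 1: N + O ≡ R (mod 10)] several values work for N in column 1 (N + O ≡ R (mod 10), carry-in 0); try N=8, so N=8.
Step 3. [col 1: N + O ≡ R (mod 10)] column 1 reads N+O+carry(0)=R with N=8, O=5; with digits 5,8 already taken and all letters distinct, the only value for R is 3 ⇒ R=3.
Step 4. [col 2: Z + N ≡ X (mod 10)] Z=7 is one option consistent with column 2 (Z + N ≡ X (mod 10), carry-in 1) — take it, so Z=7.
Step 5. [col 2: Z + N ≡ X (mod 10)] in column 2 we have Z+N≡X with carry-in 1; given Z=7, N=8 and digits 3,5,7,8 already taken and all letters distinct, that pins X to 6, so X=6.
Step 6. [col 3: C + D ≡ Z (mod 10)] column 3 (C + D ≡ Z (mod 10), carry-in 1) doesn't pin C yet; pick C=2 and continue, so C=2.
Step 7. [col 3: C + D ≡ Z (mod 10)] column 3 reads C+D+carry(1)=Z with C=2, Z=7; with digits 2,3,5,6,7,8 already taken and all letters distinct, the only value for D is 4, so D=4.
Step 8. [col 4: O + D ≡ Y (mod 10)] column 4 reads O+D+carry(0)=Y with O=5, D=4; with digits 2,3,4,5,6,7,8 already taken and all letters distinct, the only value for Y is 9 ⇒ Y=9.
Step 9. [col 6: K + X ≡ N (mod 10)] column 6: given X=6, N=8, carry-in 1, and digits 2,3,4,5,6,7,8,9 already taken and all letters distinct, K+X≡N (mod 10) forces K=1, so K=1.

Answer: C=2, D=4, K=1, N=8, O=5, R=3, X=6, Y=9, Z=7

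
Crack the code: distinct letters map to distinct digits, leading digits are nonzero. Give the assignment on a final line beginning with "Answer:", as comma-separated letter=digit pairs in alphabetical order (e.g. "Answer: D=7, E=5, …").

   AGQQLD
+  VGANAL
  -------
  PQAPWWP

Step 1. [col 1: D + L ≡ P (mod 10)] L=2 is one option consistent with column 1 (D + L ≡ P (mod 10), carry-in 0) — take it, so L=2.
Step 2. [col 1: D + L ≡ P (mod 10)] column 1 (D + L ≡ P (mod 10), carry-in 0) doesn't pin D yet; pick D=9 and continue. So D=9.
Step 3. [col 1: D + L ≡ P (mod 10)] column 1 reads D+L+carry(0)=P with D=9, L=2; with digits 2,9 already taken and all letters distinct, the only value for P is 1. So P=1.
Step 4. [col 2: L + A ≡ W (mod 10)] no forcing yet in column 2 (carry-in 1); W=0 is free and consistent — try it, so W=0.
Step 5. [col 2: L + A ≡ W (mod 10)] from column 2 (L=2, W=0, carry-in 1, digits 0,1,2,9 already taken and all letters distinct): A must equal 7, so A=7.
Step 6. [col 3: Q + N ≡ W (mod 10)] several values work for N in column 3 (Q + N ≡ W (mod 10), carry-in 1); try N=6, so N=6.
Step 7. [col 3: Q + N ≡ W (mod 10)] in column 3 we have Q+N≡W with carry-in 1; given N=6, W=0 and digits 0,1,2,6,7,9 already taken and all letters distinct, that pins Q to 3. So Q=3.
Step 8. [col 5: G + G ≡ A (mod 10)] in column 5 we have G+G≡A with carry-in 1; given A=7 and digits 0,1,2,3,6,7,9 already taken and all letters distinct, that pins G to 8 ⇒ G=8.
Step 9. [col 6: A + V ≡ Q (mod 10)] in column 6 we have A+V≡Q with carry-in 1; given A=7, Q=3 and digits 0,1,2,3,6,7,8,9 already taken and all letters distinct, that pins V to 5, so V=5.

Answer: A=7, D=9, G=8, L=2, N=6, P=1, Q=3, V=5, W=0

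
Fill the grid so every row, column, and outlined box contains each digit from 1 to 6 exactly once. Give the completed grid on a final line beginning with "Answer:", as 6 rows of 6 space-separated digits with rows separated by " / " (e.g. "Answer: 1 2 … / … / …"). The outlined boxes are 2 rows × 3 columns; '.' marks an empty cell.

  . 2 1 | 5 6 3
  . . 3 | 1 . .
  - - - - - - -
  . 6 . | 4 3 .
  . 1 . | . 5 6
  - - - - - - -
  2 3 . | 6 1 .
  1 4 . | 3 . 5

Step 1. [r2c5∈{2,4}] col 5 places 4 nowhere but r2c5. So r2c5=4.
Step 2. [r4c4∈{2}] nothing but 2 survives at r4c4. So r4c4=2.
Step 3. [r3c1∈{5}] nothing but 5 survives at r3c1, so r3c1=5.
Step 4. [r4c3∈{4}] r4c3 is down to just 4, so r4c3=4.
Step 5. [r2c6∈{2}] r2c6's peers cover all but 2. So r2c6=2.
Step 6. [r2c1∈{6}] nothing but 6 survives at r2c1, so r2c1=6.
Step 7. [r1c1∈{4}] r1c1 is down to just 4 ⇒ r1c1=4.
Step 8. [r2c2∈{5}] r2c2 is down to just 5. So r2c2=5.
Step 9. [r6c3∈{6}] nothing but 6 survives at r6c3, so r6c3=6.
Step 10. [r5c6∈{4}] r5c6's peers cover all but 4, so r5c6=4.
Step 11. [r6c5∈{2}] r6c5's peers cover all but 2 ⇒ r6c5=2.
Step 12. [r3c3∈{2}] r3c3 is down to just 2, so r3c3=2.
Step 13. [r4c1∈{3}] r4c1 is down to just 3 ⇒ r4c1=3.
Step 14. [r3c6∈{1}] r3c6 has the single candidate 1 ⇒ r3c6=1.
Step 15. [r5c3∈{5}] r5c3 is down to just 5 ⇒ r5c3=5.

Answer: 4 2 1 5 6 3 / 6 5 3 1 4 2 / 5 6 2 4 3 1 / 3 1 4 2 5 6 / 2 3 5 6 1 4 / 1 4 6 3 2 5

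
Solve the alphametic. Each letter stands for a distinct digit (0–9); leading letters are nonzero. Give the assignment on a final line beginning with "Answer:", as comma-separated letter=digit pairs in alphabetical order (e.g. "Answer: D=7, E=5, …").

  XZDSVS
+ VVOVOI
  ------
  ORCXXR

Step 1. [col 1: S + I ≡ R (mod 10)] I=3 is one option consistent with column 1 (S + I ≡ R (mod 10), carry-in 0) — take it. So I=3.
Step 2. [col 1: S + I ≡ R (mod 10)] S=6 is one option consistent with column 1 (S + I ≡ R (mod 10), carry-in 0) — take it. So S=6.
Step 3. [col 1: S + I ≡ R (mod 10)] column 1: given S=6, I=3, carry-in 0, and digits 3,6 already taken and all letters distinct, S+I≡R (mod 10) forces R=9. So R=9.
Step 4. [col 2: V + O ≡ X (mod 10)] no forcing yet in column 2 (carry-in 0); O=7 is free and consistent — try it ⇒ O=7.
Step 5. [col 2: V + O ≡ X (mod 10)] several values work for X in column 2 (V + O ≡ X (mod 10), carry-in 0); try X=2. So X=2.
Step 6. [col 2: V + O ≡ X (mod 10)] column 2 reads V+O+carry(0)=X with O=7, X=2; with digits 2,3,6,7,9 already taken and all letters distinct, the only value for V is 5 ⇒ V=5.
Step 7. [col 4: D + O ≡ C (mod 10)] column 4 reads D+O+carry(1)=C with O=7; with digits 2,3,5,6,7,9 already taken and all letters distinct, the only value for D is 0, so D=0.
Step 8. [col 4: D + O ≡ C (mod 10)] from column 4 (D=0, O=7, carry-in 1, digits 0,2,3,5,6,7,9 already taken and all letters distinct): C must equal 8 ⇒ C=8.
Step 9. [col 5: Z + V ≡ R (mod 10)] from column 5 (V=5, R=9, carry-in 0, digits 0,2,3,5,6,7,8,9 already taken and all letters distinct): Z must equal 4. So Z=4.

Answer: C=8, D=0, I=3, O=7, R=9, S=6, V=5, X=2, Z=4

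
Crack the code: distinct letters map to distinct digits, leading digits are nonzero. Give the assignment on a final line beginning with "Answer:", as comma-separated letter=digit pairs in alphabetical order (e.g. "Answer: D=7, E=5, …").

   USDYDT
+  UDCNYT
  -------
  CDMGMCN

Step 1. [col 1: T + T ≡ N (mod 10)] T=5 is one option consistent with column 1 (T + T ≡ N (mod 10), carry-in 0) — take it, so T=5.
Step 2. [C] the sum has 7 digits but both addends have 6; that extra leading digit C is the final carry, namely 1 ⇒ C=1.
Step 3. [col 1: T + T ≡ N (mod 10)] in column 1 we have T+T≡N with carry-in 0; given T=5 and digits 1,5 already taken and all letters distinct, that pins N to 0. So N=0.
Step 4. [col 2: D + Y ≡ C (mod 10)] no forcing yet in column 2 (carry-in 1); Y=8 is free and consistent — try it. So Y=8.
Step 5. [col 2: D + Y ≡ C (mod 10)] from column 2 (Y=8, C=1, carry-in 1, digits 0,1,5,8 already taken and all letters distinct): D must equal 2. So D=2.
Step 6. [col 3: Y + N ≡ M (mod 10)] column 3 reads Y+N+carry(1)=M with Y=8, N=0; with digits 0,1,2,5,8 already taken and all letters distinct, the only value for M is 9. So M=9.
Step 7. [col 4: D + C ≡ G (mod 10)] column 4 reads D+C+carry(0)=G with D=2, C=1; with digits 0,1,2,5,8,9 already taken and all letters distinct, the only value for G is 3 ⇒ G=3.
Step 8. [col 5: S + D ≡ M (mod 10)] in column 5 we have S+D≡M with carry-in 0; given D=2, M=9 and digits 0,1,2,3,5,8,9 already taken and all letters distinct, that pins S to 7 ⇒ S=7.
Step 9. [col 6: U + U ≡ D (mod 10)] column 6 reads U+U+carry(0)=D with D=2; with digits 0,1,2,3,5,7,8,9 already taken and all letters distinct, the only value for U is 6 ⇒ U=6.

Answer: C=1, D=2, G=3, M=9, N=0, S=7, T=5, U=6, Y=8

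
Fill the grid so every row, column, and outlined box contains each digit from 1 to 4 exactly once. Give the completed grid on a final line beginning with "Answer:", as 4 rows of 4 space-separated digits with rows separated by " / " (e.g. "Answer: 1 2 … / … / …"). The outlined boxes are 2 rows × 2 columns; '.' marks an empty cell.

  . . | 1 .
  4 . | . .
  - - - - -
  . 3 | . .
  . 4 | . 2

Step 1. [r2c3∈{2,3}] col 3 places 2 nowhere but r2c3. So r2c3=2.
Step 2. [r1c1∈{2,3}] in col 1, 3 fits only at r1c1 ⇒ r1c1=3.
Step 3. [r3c4∈{1,4}] 1 has one home in col 4: r3c4. So r3c4=1.
Step 4. [r1c2∈{2}] r1c2 has the single candidate 2. So r1c2=2.
Step 5. [r3c3∈{4}] r3c3 is down to just 4. So r3c3=4.
Step 6. [r4c1∈{1}] r4c1's peers cover all but 1. So r4c1=1.
Step 7. [r4c3∈{3}] nothing but 3 survives at r4c3. So r4c3=3.
Step 8. [r2c2∈{1}] only 1 remains possible at r2c2. So r2c2=1.
Step 9. [r2c4∈{3}] nothing but 3 survives at r2c4. So r2c4=3.
Step 10. [r3c1∈{2}] nothing but 2 survives at r3c1, so r3c1=2.
Step 11. [r1c4∈{4}] r1c4's peers cover all but 4, so r1c4=4.

Answer: 3 2 1 4 / 4 1 2 3 / 2 3 4 1 / 1 4 3 2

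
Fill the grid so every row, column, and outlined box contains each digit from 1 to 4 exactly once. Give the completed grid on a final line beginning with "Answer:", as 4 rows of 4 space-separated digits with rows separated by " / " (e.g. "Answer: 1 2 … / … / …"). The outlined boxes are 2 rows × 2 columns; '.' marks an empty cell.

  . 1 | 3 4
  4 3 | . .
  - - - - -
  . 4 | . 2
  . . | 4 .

Step 1. [r3c3∈{1}] nothing but 1 survives at r3c3 ⇒ r3c3=1.
Step 2. [r4c1∈{1,2,3}] row 4 places 1 nowhere but r4c1. So r4c1=1.
Step 3. [r4c4∈{3}] r4c4 has the single candidate 3 ⇒ r4c4=3.
Step 4. [r4c2∈{2}] r4c2's peers cover all but 2. So r4c2=2.
Step 5. [r3c1∈{3}] r3c1 is down to just 3. So r3c1=3.
Step 6. [r2c3∈{2}] only 2 remains possible at r2c3 ⇒ r2c3=2.
Step 7. [r2c4∈{1}] nothing but 1 survives at r2c4. So r2c4=1.
Step 8. [r1c1∈{2}] only 2 remains possible at r1c1. So r1c1=2.

Answer: 2 1 3 4 / 4 3 2 1 / 3 4 1 2 / 1 2 4 3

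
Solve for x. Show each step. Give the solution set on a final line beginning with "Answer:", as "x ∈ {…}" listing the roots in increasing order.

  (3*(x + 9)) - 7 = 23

Step 1. [(3*(x + 9)) - 7 = 23] -7 is outermost — add 7 both sides, so sub: 3*(x + 9) = 30.
Step 2. [3*(x + 9) = 30] LHS = 3·(…); ÷3 both sides ⇒ div: x + 9 = 10.
Step 3. [x + 9 = 10] the outer +9 inverts by subtracting 9 ⇒ sub: x = 1.

Answer: x ∈ {1}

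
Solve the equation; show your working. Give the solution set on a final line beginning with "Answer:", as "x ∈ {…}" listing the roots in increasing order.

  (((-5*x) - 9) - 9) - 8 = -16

Step 1. [(((-5*x) - 9) - 9) - 8 = -16] 8 comes off first (add 8). So sub: ((-5*x) - 9) - 9 = -8.
Step 2. [((-5*x) - 9) - 9 = -8] the outer -9 inverts by adding 9. So sub: (-5*x) - 9 = 1.
Step 3. [(-5*x) - 9 = 1] 9 comes off first (add 9). So sub: -5*x = 10.
Step 4. [-5*x = 10] -5 out front; divide by -5, so div: x = -2.

Answer: x ∈ {-2}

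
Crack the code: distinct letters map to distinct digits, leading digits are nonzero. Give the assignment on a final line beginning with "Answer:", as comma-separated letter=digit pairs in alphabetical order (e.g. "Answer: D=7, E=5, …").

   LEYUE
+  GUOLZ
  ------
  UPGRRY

Step 1. [U] the sum has 6 digits but both addends have 5; that extra leading digit U is the final carry, namely 1, so U=1.
Step 2. [col 1: E + Z ≡ Y (mod 10)] no forcing yet in column 1 (carry-in 0); E=4 is free and consistent — try it. So E=4.
Step 3. [col 1: E + Z ≡ Y (mod 10)] Z=3 is one option consistent with column 1 (E + Z ≡ Y (mod 10), carry-in 0) — take it. So Z=3.
Step 4. [col 1: E + Z ≡ Y (mod 10)] in column 1 we have E+Z≡Y with carry-in 0; given E=4, Z=3 and digits 1,3,4 already taken and all letters distinct, that pins Y to 7, so Y=7.
Step 5. [col 2: U + L ≡ R (mod 10)] several values work for L in column 2 (U + L ≡ R (mod 10), carry-in 0); try L=9, so L=9.
Step 6. [col 2: U + L ≡ R (mod 10)] column 2 reads U+L+carry(0)=R with U=1, L=9; with digits 1,3,4,7,9 already taken and all letters distinct, the only value for R is 0. So R=0.
Step 7. [col 3: Y + O ≡ R (mod 10)] in column 3 we have Y+O≡R with carry-in 1; given Y=7, R=0 and digits 0,1,3,4,7,9 already taken and all letters distinct, that pins O to 2, so O=2.
Step 8. [col 4: E + U ≡ G (mod 10)] from column 4 (E=4, U=1, carry-in 1, digits 0,1,2,3,4,7,9 already taken and all letters distinct): G must equal 6. So G=6.
Step 9. [col 5: L + G ≡ P (mod 10)] column 5: given L=9, G=6, carry-in 0, and digits 0,1,2,3,4,6,7,9 already taken and all letters distinct, L+G≡P (mod 10) forces P=5 ⇒ P=5.

Answer: E=4, G=6, L=9, O=2, P=5, R=0, U=1, Y=7, Z=3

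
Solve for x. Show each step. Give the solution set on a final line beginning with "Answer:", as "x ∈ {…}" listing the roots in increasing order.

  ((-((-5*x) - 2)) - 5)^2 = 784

Step 1. [((-((-5*x) - 2)) - 5)^2 = 784] √ both sides: 784 ≥ 0 gives two branches ⇒ sqrt: (-((-5*x) - 2)) - 5 = 28 or -28.
Step 2. [(-((-5*x) - 2)) - 5 = 28 or -28] add 5: x sits inside (… - 5), so sub: -((-5*x) - 2) = 33 or -23.
Step 3. [-((-5*x) - 2) = 33 or -23] flip signs both sides. So neg: (-5*x) - 2 = -33 or 23.
Step 4. [(-5*x) - 2 = -33 or 23] peel the -2: add 2 from each side ⇒ sub: -5*x = -31 or 25.
Step 5. [-5*x = -31 or 25] divide by the outer -5 ⇒ div: x = 31/5 or -5.

Answer: x ∈ {-5, 31/5}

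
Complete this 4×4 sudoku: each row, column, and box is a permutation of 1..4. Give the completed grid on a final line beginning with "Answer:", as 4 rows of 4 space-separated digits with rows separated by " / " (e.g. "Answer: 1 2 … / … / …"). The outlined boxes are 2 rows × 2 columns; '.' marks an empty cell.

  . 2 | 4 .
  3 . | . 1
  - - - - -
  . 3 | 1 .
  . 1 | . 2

Step 1. [r4c1∈{4}] nothing but 4 survives at r4c1 ⇒ r4c1=4.
Step 2. [r1c1∈{1}] only 1 remains possible at r1c1. So r1c1=1.
Step 3. [r2c3∈{2}] nothing but 2 survives at r2c3. So r2c3=2.
Step 4. [r3c4∈{4}] r3c4 is down to just 4. So r3c4=4.
Step 5. [r3c1∈{2}] r3c1's peers cover all but 2 ⇒ r3c1=2.
Step 6. [r1c4∈{3}] r1c4 has the single candidate 3, so r1c4=3.
Step 7. [r2c2∈{4}] r2c2 has the single candidate 4, so r2c2=4.
Step 8. [r4c3∈{3}] only 3 remains possible at r4c3 ⇒ r4c3=3.

Answer: 1 2 4 3 / 3 4 2 1 / 2 3 1 4 / 4 1 3 2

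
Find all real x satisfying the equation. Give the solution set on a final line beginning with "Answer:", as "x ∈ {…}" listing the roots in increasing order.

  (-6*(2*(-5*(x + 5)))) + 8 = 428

Step 1. [(-6*(2*(-5*(x + 5)))) + 8 = 428] subtract 8: x sits inside (… + 8). So sub: -6*(2*(-5*(x + 5))) = 420.
Step 2. [-6*(2*(-5*(x + 5))) = 420] -6 out front; divide by -6 ⇒ div: 2*(-5*(x + 5)) = -70.
Step 3. [2*(-5*(x + 5)) = -70] 2 out front; divide by 2, so div: -5*(x + 5) = -35.
Step 4. [-5*(x + 5) = -35] leading coefficient -5: divide by -5, so div: x + 5 = 7.
Step 5. [x + 5 = 7] subtract 5: x sits inside (… + 5) ⇒ sub: x = 2.

Answer: x ∈ {2}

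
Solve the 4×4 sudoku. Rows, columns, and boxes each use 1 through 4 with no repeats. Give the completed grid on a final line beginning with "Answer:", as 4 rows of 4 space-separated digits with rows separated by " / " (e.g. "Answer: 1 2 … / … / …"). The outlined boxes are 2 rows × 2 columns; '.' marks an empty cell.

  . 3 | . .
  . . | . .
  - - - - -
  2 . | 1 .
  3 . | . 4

Step 1. [r2c2∈{1,2,4}] in col 2, 2 fits only at r2c2 ⇒ r2c2=2.
Step 2. [r1c4∈{1,2}] r1c4 is the only open cell in col 4 admitting 2 ⇒ r1c4=2.
Step 3. [r2c4∈{1,3}] 1 has one home in col 4: r2c4 ⇒ r2c4=1.
Step 4. [r1c3∈{4}] only 4 remains possible at r1c3. So r1c3=4.
Step 5. [r1c1∈{1}] r1c1 has the single candidate 1, so r1c1=1.
Step 6. [r2c1∈{4}] r2c1's peers cover all but 4. So r2c1=4.
Step 7. [r3c4∈{3}] r3c4 has the single candidate 3, so r3c4=3.
Step 8. [r4c3∈{2}] r4c3's peers cover all but 2 ⇒ r4c3=2.
Step 9. [r4c2∈{1}] r4c2 is down to just 1 ⇒ r4c2=1.
Step 10. [r3c2∈{4}] nothing but 4 survives at r3c2, so r3c2=4.
Step 11. [r2c3∈{3}] nothing but 3 survives at r2c3 ⇒ r2c3=3.

Answer: 1 3 4 2 / 4 2 3 1 / 2 4 1 3 / 3 1 2 4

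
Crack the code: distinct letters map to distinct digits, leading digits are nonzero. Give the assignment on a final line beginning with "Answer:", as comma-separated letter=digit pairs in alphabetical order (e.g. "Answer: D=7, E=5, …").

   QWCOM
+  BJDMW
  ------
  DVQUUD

Step 1. [col 1: M + W ≡ D (mod 10)] no forcing yet in column 1 (carry-in 0); D=1 is free and consistent — try it ⇒ D=1.
Step 2. [col 1: M + W ≡ D (mod 10)] W=9 is one option consistent with column 1 (M + W ≡ D (mod 10), carry-in 0) — take it, so W=9.
Step 3. [col 1: M + W ≡ D (mod 10)] column 1: given W=9, D=1, carry-in 0, and digits 1,9 already taken and all letters distinct, M+W≡D (mod 10) forces M=2 ⇒ M=2.
Step 4. [col 2: O + M ≡ U (mod 10)] no forcing yet in column 2 (carry-in 1); O=5 is free and consistent — try it, so O=5.
Step 5. [col 2: O + M ≡ U (mod 10)] column 2 reads O+M+carry(1)=U with O=5, M=2; with digits 1,2,5,9 already taken and all letters distinct, the only value for U is 8, so U=8.
Step 6. [col 3: C + D ≡ U (mod 10)] column 3: given D=1, U=8, carry-in 0, and digits 1,2,5,8,9 already taken and all letters distinct, C+D≡U (mod 10) forces C=7 ⇒ C=7.
Step 7. [col 4: W + J ≡ Q (mod 10)] column 4 reads W+J+carry(0)=Q with W=9; with digits 1,2,5,7,8,9 already taken and all letters distinct, the only value for J is 4, so J=4.
Step 8. [col 4: W + J ≡ Q (mod 10)] from column 4 (W=9, J=4, carry-in 0, digits 1,2,4,5,7,8,9 already taken and all letters distinct): Q must equal 3. So Q=3.
Step 9. [col 5: Q + B ≡ V (mod 10)] in column 5 we have Q+B≡V with carry-in 1; given Q=3 and digits 1,2,3,4,5,7,8,9 already taken and all letters distinct, that pins V to 0. So V=0.
Step 10. [col 5: Q + B ≡ V (mod 10)] in column 5 we have Q+B≡V with carry-in 1; given Q=3, V=0 and digits 0,1,2,3,4,5,7,8,9 already taken and all letters distinct, that pins B to 6, so B=6.

Answer: B=6, C=7, D=1, J=4, M=2, O=5, Q=3, U=8, V=0, W=9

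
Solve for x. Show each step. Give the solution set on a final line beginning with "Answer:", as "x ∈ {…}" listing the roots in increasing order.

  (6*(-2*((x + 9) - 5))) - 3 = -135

Step 1. [(6*(-2*((x + 9) - 5))) - 3 = -135] 3 comes off first (add 3). So sub: 6*(-2*((x + 9) - 5)) = -132.
Step 2. [6*(-2*((x + 9) - 5)) = -132] 6·(inner) — divide through by 6 ⇒ div: -2*((x + 9) - 5) = -22.
Step 3. [-2*((x + 9) - 5) = -22] leading coefficient -2: divide by -2, so div: (x + 9) - 5 = 11.
Step 4. [(x + 9) - 5 = 11] -5 is outermost — add 5 both sides ⇒ sub: x + 9 = 16.
Step 5. [x + 9 = 16] peel the +9: subtract 9 from each side. So sub: x = 7.

Answer: x ∈ {7}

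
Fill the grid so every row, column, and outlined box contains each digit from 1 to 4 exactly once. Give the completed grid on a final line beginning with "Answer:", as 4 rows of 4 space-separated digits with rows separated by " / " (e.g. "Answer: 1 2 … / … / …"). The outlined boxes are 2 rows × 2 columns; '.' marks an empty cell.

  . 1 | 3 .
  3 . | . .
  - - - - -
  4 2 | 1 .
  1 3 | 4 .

Step 1. [r4c4∈{2}] nothing but 2 survives at r4c4, so r4c4=2.
Step 2. [r2c2∈{4}] r2c2 is down to just 4, so r2c2=4.
Step 3. [r2c4∈{1}] nothing but 1 survives at r2c4. So r2c4=1.
Step 4. [r1c1∈{2}] r1c1 has the single candidate 2 ⇒ r1c1=2.
Step 5. [r1c4∈{4}] r1c4 has the single candidate 4 ⇒ r1c4=4.
Step 6. [r2c3∈{2}] only 2 remains possible at r2c3 ⇒ r2c3=2.
Step 7. [r3c4∈{3}] nothing but 3 survives at r3c4 ⇒ r3c4=3.

Answer: 2 1 3 4 / 3 4 2 1 / 4 2 1 3 / 1 3 4 2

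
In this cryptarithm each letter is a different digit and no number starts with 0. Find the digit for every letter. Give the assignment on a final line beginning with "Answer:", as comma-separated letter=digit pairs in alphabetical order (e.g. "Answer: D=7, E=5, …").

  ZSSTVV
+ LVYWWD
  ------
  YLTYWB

Step 1. [col 1: V + D ≡ B (mod 10)] several values work for V in column 1 (V + D ≡ B (mod 10), carry-in 0); try V=9 ⇒ V=9.
Step 2. [col 1: V + D ≡ B (mod 10)] several values work for D in column 1 (V + D ≡ B (mod 10), carry-in 0); try D=7, so D=7.
Step 3. [col 1: V + D ≡ B (mod 10)] column 1: given V=9, D=7, carry-in 0, and digits 7,9 already taken and all letters distinct, V+D≡B (mod 10) forces B=6 ⇒ B=6.
Step 4. [col 2: V + W ≡ W (mod 10)] column 2 (V + W ≡ W (mod 10), carry-in 1) doesn't pin W yet; pick W=5 and continue, so W=5.
Step 5. [col 3: T + W ≡ Y (mod 10)] T=8 is one option consistent with column 3 (T + W ≡ Y (mod 10), carry-in 1) — take it. So T=8.
Step 6. [col 3: T + W ≡ Y (mod 10)] from column 3 (T=8, W=5, carry-in 1, digits 5,6,7,8,9 already taken and all letters distinct): Y must equal 4, so Y=4.
Step 7. [col 4: S + Y ≡ T (mod 10)] from column 4 (Y=4, T=8, carry-in 1, digits 4,5,6,7,8,9 already taken and all letters distinct): S must equal 3 ⇒ S=3.
Step 8. [col 5: S + V ≡ L (mod 10)] column 5 reads S+V+carry(0)=L with S=3, V=9; with digits 3,4,5,6,7,8,9 already taken and all letters distinct, the only value for L is 2 ⇒ L=2.
Step 9. [col 6: Z + L ≡ Y (mod 10)] from column 6 (L=2, Y=4, carry-in 1, digits 2,3,4,5,6,7,8,9 already taken and all letters distinct): Z must equal 1, so Z=1.

Answer: B=6, D=7, L=2, S=3, T=8, V=9, W=5, Y=4, Z=1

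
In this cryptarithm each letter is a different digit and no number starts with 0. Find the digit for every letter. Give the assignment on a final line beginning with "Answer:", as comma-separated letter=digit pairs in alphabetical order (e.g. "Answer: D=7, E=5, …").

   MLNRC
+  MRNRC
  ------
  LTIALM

Step 1. [L] adding two 5-digit numbers gives at most 5+1 digits, and here it does — L is that final carry and must be 1. So L=1.
Step 2. [col 1: C + C ≡ M (mod 10)] no forcing yet in column 1 (carry-in 0); M=8 is free and consistent — try it. So M=8.
Step 3. [col 1: C + C ≡ M (mod 10)] no forcing yet in column 1 (carry-in 0); C=9 is free and consistent — try it ⇒ C=9.
Step 4. [col 2: R + R ≡ L (mod 10)] no forcing yet in column 2 (carry-in 1); R=0 is free and consistent — try it ⇒ R=0.
Step 5. [col 3: N + N ≡ A (mod 10)] no forcing yet in column 3 (carry-in 0); N=7 is free and consistent — try it, so N=7.
Step 6. [col 3: N + N ≡ A (mod 10)] from column 3 (N=7, carry-in 0, digits 0,1,7,8,9 already taken and all letters distinct): A must equal 4 ⇒ A=4.
Step 7. [col 4: L + R ≡ I (mod 10)] column 4 reads L+R+carry(1)=I with L=1, R=0; with digits 0,1,4,7,8,9 already taken and all letters distinct, the only value for I is 2, so I=2.
Step 8. [col 5: M + M ≡ T (mod 10)] in column 5 we have M+M≡T with carry-in 0; given M=8 and digits 0,1,2,4,7,8,9 already taken and all letters distinct, that pins T to 6 ⇒ T=6.

Answer: A=4, C=9, I=2, L=1, M=8, N=7, R=0, T=6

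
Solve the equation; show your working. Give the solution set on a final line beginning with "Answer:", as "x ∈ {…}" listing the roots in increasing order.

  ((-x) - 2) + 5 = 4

Step 1. [((-x) - 2) + 5 = 4] +5 is outermost — subtract 5 both sides ⇒ sub: (-x) - 2 = -1.
Step 2. [(-x) - 2 = -1] peel the -2: add 2 from each side. So sub: -x = 1.
Step 3. [-x = 1] flip signs both sides, so neg: x = -1.

Answer: x ∈ {-1}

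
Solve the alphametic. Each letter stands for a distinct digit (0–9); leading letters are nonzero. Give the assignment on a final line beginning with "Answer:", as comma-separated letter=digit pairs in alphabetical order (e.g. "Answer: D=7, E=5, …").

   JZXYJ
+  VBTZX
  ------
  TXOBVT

Step 1. [col 1: J + X ≡ T (mod 10)] T=1 is one option consistent with column 1 (J + X ≡ T (mod 10), carry-in 0) — take it ⇒ T=1.
Step 2. [col 1: J + X ≡ T (mod 10)] several values work for X in column 1 (J + X ≡ T (mod 10), carry-in 0); try X=3. So X=3.
Step 3. [col 1: J + X ≡ T (mod 10)] in column 1 we have J+X≡T with carry-in 0; given X=3, T=1 and digits 1,3 already taken and all letters distinct, that pins J to 8. So J=8.
Step 4. [col 2: Y + Z ≡ V (mod 10)] Z=7 is one option consistent with column 2 (Y + Z ≡ V (mod 10), carry-in 1) — take it. So Z=7.
Step 5. [col 2: Y + Z ≡ V (mod 10)] no forcing yet in column 2 (carry-in 1); Y=6 is free and consistent — try it, so Y=6.
Step 6. [col 2: Y + Z ≡ V (mod 10)] in column 2 we have Y+Z≡V with carry-in 1; given Y=6, Z=7 and digits 1,3,6,7,8 already taken and all letters distinct, that pins V to 4 ⇒ V=4.
Step 7. [col 3: X + T ≡ B (mod 10)] column 3: given X=3, T=1, carry-in 1, and digits 1,3,4,6,7,8 already taken and all letters distinct, X+T≡B (mod 10) forces B=5 ⇒ B=5.
Step 8. [col 4: Z + B ≡ O (mod 10)] column 4: given Z=7, B=5, carry-in 0, and digits 1,3,4,5,6,7,8 already taken and all letters distinct, Z+B≡O (mod 10) forces O=2. So O=2.

Answer: B=5, J=8, O=2, T=1, V=4, X=3, Y=6, Z=7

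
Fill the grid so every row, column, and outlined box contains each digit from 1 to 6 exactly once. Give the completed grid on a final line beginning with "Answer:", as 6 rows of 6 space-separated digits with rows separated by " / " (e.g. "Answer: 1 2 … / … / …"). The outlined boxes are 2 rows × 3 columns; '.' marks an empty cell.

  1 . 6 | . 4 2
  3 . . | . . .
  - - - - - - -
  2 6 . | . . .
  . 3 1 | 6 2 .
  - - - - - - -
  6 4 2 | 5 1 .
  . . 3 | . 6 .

Step 1. [r2c5∈{5}] r2c5 has the single candidate 5. So r2c5=5.
Step 2. [r6c6∈{4}] r6c6 is down to just 4. So r6c6=4.
Step 3. [r3c4∈{1,3,4}] col 4 places 4 nowhere but r3c4. So r3c4=4.
Step 4. [r3c6∈{1,3,5}] 1 has one home in row 3: r3c6, so r3c6=1.
Step 5. [r6c1∈{5}] only 5 remains possible at r6c1, so r6c1=5.
Step 6. [r4c1∈{4}] nothing but 4 survives at r4c1, so r4c1=4.
Step 7. [r3c3∈{5}] nothing but 5 survives at r3c3 ⇒ r3c3=5.
Step 8. [r2c4∈{1}] nothing but 1 survives at r2c4 ⇒ r2c4=1.
Step 9. [r3c5∈{3}] only 3 remains possible at r3c5, so r3c5=3.
Step 10. [r6c2∈{1}] only 1 remains possible at r6c2, so r6c2=1.
Step 11. [r6c4∈{2}] only 2 remains possible at r6c4 ⇒ r6c4=2.
Step 12. [r2c6∈{6}] nothing but 6 survives at r2c6, so r2c6=6.
Step 13. [r1c4∈{3}] r1c4 has the single candidate 3 ⇒ r1c4=3.
Step 14. [r5c6∈{3}] r5c6's peers cover all but 3 ⇒ r5c6=3.
Step 15. [r2c2∈{2}] nothing but 2 survives at r2c2 ⇒ r2c2=2.
Step 16. [r4c6∈{5}] nothing but 5 survives at r4c6 ⇒ r4c6=5.
Step 17. [r2c3∈{4}] r2c3's peers cover all but 4 ⇒ r2c3=4.
Step 18. [r1c2∈{5}] r1c2 has the single candidate 5. So r1c2=5.

Answer: 1 5 6 3 4 2 / 3 2 4 1 5 6 / 2 6 5 4 3 1 / 4 3 1 6 2 5 / 6 4 2 5 1 3 / 5 1 3 2 6 4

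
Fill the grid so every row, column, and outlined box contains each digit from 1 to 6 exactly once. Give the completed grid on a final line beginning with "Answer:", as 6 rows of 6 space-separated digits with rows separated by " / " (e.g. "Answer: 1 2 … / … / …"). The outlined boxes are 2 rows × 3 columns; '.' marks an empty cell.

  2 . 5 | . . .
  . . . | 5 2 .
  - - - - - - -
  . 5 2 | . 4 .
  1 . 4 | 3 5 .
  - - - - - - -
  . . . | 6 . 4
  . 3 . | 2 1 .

Step 1. [r4c2∈{6}] only 6 remains possible at r4c2, so r4c2=6.
Step 2. [r2c3∈{1,3,6}] 3 has one home in col 3: r2c3 ⇒ r2c3=3.
Step 3. [r3c6∈{1,6}] r3c6 is the only open cell in row 3 admitting 6, so r3c6=6.
Step 4. [r6c1∈{4,5,6}] 4 has one home in row 6: r6c1, so r6c1=4.
Step 5. [r2c6∈{1}] r2c6 is down to just 1, so r2c6=1.
Step 6. [r1c2∈{1,4}] in row 1, 1 fits only at r1c2, so r1c2=1.
Step 7. [r1c6∈{3}] r1c6 is down to just 3 ⇒ r1c6=3.
Step 8. [r5c1∈{5}] only 5 remains possible at r5c1. So r5c1=5.
Step 9. [r6c3∈{6}] r6c3 is down to just 6 ⇒ r6c3=6.
Step 10. [r5c5∈{3}] r5c5's peers cover all but 3. So r5c5=3.
Step 11. [r4c6∈{2}] r4c6's peers cover all but 2. So r4c6=2.
Step 12. [r1c5∈{6}] r1c5 has the single candidate 6 ⇒ r1c5=6.
Step 13. [r2c1∈{6}] only 6 remains possible at r2c1. So r2c1=6.
Step 14. [r6c6∈{5}] nothing but 5 survives at r6c6 ⇒ r6c6=5.
Step 15. [r3c1∈{3}] r3c1 is down to just 3 ⇒ r3c1=3.
Step 16. [r2c2∈{4}] nothing but 4 survives at r2c2 ⇒ r2c2=4.
Step 17. [r5c2∈{2}] r5c2 has the single candidate 2. So r5c2=2.
Step 18. [r5c3∈{1}] r5c3 is down to just 1 ⇒ r5c3=1.
Step 19. [r3c4∈{1}] r3c4's peers cover all but 1 ⇒ r3c4=1.
Step 20. [r1c4∈{4}] r1c4's peers cover all but 4 ⇒ r1c4=4.

Answer: 2 1 5 4 6 3 / 6 4 3 5 2 1 / 3 5 2 1 4 6 / 1 6 4 3 5 2 / 5 2 1 6 3 4 / 4 3 6 2 1 5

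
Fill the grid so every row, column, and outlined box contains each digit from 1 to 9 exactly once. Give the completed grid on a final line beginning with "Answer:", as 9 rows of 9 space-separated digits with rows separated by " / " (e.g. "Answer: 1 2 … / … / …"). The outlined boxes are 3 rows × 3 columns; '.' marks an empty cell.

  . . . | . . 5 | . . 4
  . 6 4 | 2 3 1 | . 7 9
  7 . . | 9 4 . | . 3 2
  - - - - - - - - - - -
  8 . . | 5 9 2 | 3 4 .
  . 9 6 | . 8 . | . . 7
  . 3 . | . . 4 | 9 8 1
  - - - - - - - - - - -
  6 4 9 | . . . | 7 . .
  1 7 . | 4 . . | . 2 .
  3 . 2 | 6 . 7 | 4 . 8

Step 1. [r8c5∈{5}] r8c5 has the single candidate 5, so r8c5=5.
Step 2. [r2c1∈{5}] only 5 remains possible at r2c1 ⇒ r2c1=5.
Step 3. [r1c8∈{1,6}] in col 8, 6 fits only at r1c8, so r1c8=6.
Step 4. [r9c5∈{1}] only 1 remains possible at r9c5 ⇒ r9c5=1.
Step 5. [r5c6∈{3}] nothing but 3 survives at r5c6 ⇒ r5c6=3.
Step 6. [r3c7∈{1,5,8}] 5 has one home in row 3: r3c7 ⇒ r3c7=5.
Step 7. [r7c6∈{8}] nothing but 8 survives at r7c6 ⇒ r7c6=8.
Step 8. [r1c4∈{7,8}] in col 4, 8 fits only at r1c4 ⇒ r1c4=8.
Step 9. [r7c9∈{3,5}] in col 9, 5 fits only at r7c9, so r7c9=5.
Step 10. [r4c2∈{1}] only 1 remains possible at r4c2, so r4c2=1.
Step 11. [r3c3∈{1,8}] row 3 places 1 nowhere but r3c3, so r3c3=1.
Step 12. [r6c1∈{2}] r6c1 is down to just 2 ⇒ r6c1=2.
Step 13. [r6c4∈{7}] r6c4 has the single candidate 7. So r6c4=7.
Step 14. [r8c7∈{6}] r8c7 has the single candidate 6. So r8c7=6.
Step 15. [r5c4∈{1}] r5c4's peers cover all but 1, so r5c4=1.
Step 16. [r1c2∈{2}] only 2 remains possible at r1c2, so r1c2=2.
Step 17. [r1c3∈{3}] only 3 remains possible at r1c3. So r1c3=3.
Step 18. [r8c9∈{3}] r8c9's peers cover all but 3 ⇒ r8c9=3.
Step 19. [r4c3∈{7}] r4c3's peers cover all but 7, so r4c3=7.
Step 20. [r9c2∈{5}] r9c2 is down to just 5, so r9c2=5.
Step 21. [r8c3∈{8}] r8c3 has the single candidate 8, so r8c3=8.
Step 22. [r3c6∈{6}] r3c6's peers cover all but 6 ⇒ r3c6=6.
Step 23. [r1c1∈{9}] nothing but 9 survives at r1c1. So r1c1=9.
Step 24. [r7c8∈{1}] r7c8's peers cover all but 1 ⇒ r7c8=1.
Step 25. [r9c8∈{9}] nothing but 9 survives at r9c8. So r9c8=9.
Step 26. [r3c2∈{8}] r3c2's peers cover all but 8 ⇒ r3c2=8.
Step 27. [r5c7∈{2}] only 2 remains possible at r5c7 ⇒ r5c7=2.
Step 28. [r7c5∈{2}] r7c5's peers cover all but 2 ⇒ r7c5=2.
Step 29. [r8c6∈{9}] nothing but 9 survives at r8c6 ⇒ r8c6=9.
Step 30. [r2c7∈{8}] r2c7 is down to just 8. So r2c7=8.
Step 31. [r6c5∈{6}] r6c5 has the single candidate 6. So r6c5=6.
Step 32. [r5c8∈{5}] r5c8 has the single candidate 5, so r5c8=5.
Step 33. [r1c5∈{7}] nothing but 7 survives at r1c5. So r1c5=7.
Step 34. [r5c1∈{4}] nothing but 4 survives at r5c1, so r5c1=4.
Step 35. [r1c7∈{1}] r1c7 is down to just 1, so r1c7=1.
Step 36. [r7c4∈{3}] r7c4's peers cover all but 3, so r7c4=3.
Step 37. [r4c9∈{6}] r4c9's peers cover all but 6. So r4c9=6.
Step 38. [r6c3∈{5}] r6c3's peers cover all but 5 ⇒ r6c3=5.

Answer: 9 2 3 8 7 5 1 6 4 / 5 6 4 2 3 1 8 7 9 / 7 8 1 9 4 6 5 3 2 / 8 1 7 5 9 2 3 4 6 / 4 9 6 1 8 3 2 5 7 / 2 3 5 7 6 4 9 8 1 / 6 4 9 3 2 8 7 1 5 / 1 7 8 4 5 9 6 2 3 / 3 5 2 6 1 7 4 9 8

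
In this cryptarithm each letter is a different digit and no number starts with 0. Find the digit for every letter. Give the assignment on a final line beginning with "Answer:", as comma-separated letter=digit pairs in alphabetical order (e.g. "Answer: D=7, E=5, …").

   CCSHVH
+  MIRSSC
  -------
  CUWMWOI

Step 1. [col 1: H + C ≡ I (mod 10)] several values work for I in column 1 (H + C ≡ I (mod 10), carry-in 0); try I=4, so I=4.
Step 2. [col 1: H + C ≡ I (mod 10)] several values work for H in column 1 (H + C ≡ I (mod 10), carry-in 0); try H=3, so H=3.
Step 3. [col 1: H + C ≡ I (mod 10)] from column 1 (H=3, I=4, carry-in 0, digits 3,4 already taken and all letters distinct): C must equal 1. So C=1.
Step 4. [col 2: V + S ≡ O (mod 10)] several values work for S in column 2 (V + S ≡ O (mod 10), carry-in 0); try S=2 ⇒ S=2.
Step 5. [col 2: V + S ≡ O (mod 10)] O=8 is one option consistent with column 2 (V + S ≡ O (mod 10), carry-in 0) — take it. So O=8.
Step 6. [col 2: V + S ≡ O (mod 10)] from column 2 (S=2, O=8, carry-in 0, digits 1,2,3,4,8 already taken and all letters distinct): V must equal 6 ⇒ V=6.
Step 7. [col 3: H + S ≡ W (mod 10)] column 3 reads H+S+carry(0)=W with H=3, S=2; with digits 1,2,3,4,6,8 already taken and all letters distinct, the only value for W is 5. So W=5.
Step 8. [col 4: S + R ≡ M (mod 10)] in column 4 we have S+R≡M with carry-in 0; given S=2 and digits 1,2,3,4,5,6,8 already taken and all letters distinct, that pins R to 7, so R=7.
Step 9. [col 4: S + R ≡ M (mod 10)] column 4 reads S+R+carry(0)=M with S=2, R=7; with digits 1,2,3,4,5,6,7,8 already taken and all letters distinct, the only value for M is 9, so M=9.
Step 10. [col 6: C + M ≡ U (mod 10)] column 6 reads C+M+carry(0)=U with C=1, M=9; with digits 1,2,3,4,5,6,7,8,9 already taken and all letters distinct, the only value for U is 0. So U=0.

Answer: C=1, H=3, I=4, M=9, O=8, R=7, S=2, U=0, V=6, W=5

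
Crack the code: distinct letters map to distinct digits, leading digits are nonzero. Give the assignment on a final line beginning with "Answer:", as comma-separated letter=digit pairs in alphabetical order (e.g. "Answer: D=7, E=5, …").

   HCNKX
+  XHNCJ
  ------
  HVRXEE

Step 1. [H] H is the leading digit of a 6-digit sum of two 5-digit numbers; the final carry is exactly 1. So H=1.
Step 2. [col 1: X + J ≡ E (mod 10)] column 1 (X + J ≡ E (mod 10), carry-in 0) doesn't pin J yet; pick J=3 and continue. So J=3.
Step 3. [col 1: X + J ≡ E (mod 10)] column 1 (X + J ≡ E (mod 10), carry-in 0) doesn't pin X yet; pick X=9 and continue ⇒ X=9.
Step 4. [col 1: X + J ≡ E (mod 10)] in column 1 we have X+J≡E with carry-in 0; given X=9, J=3 and digits 1,3,9 already taken and all letters distinct, that pins E to 2, so E=2.
Step 5. [col 2: K + C ≡ E (mod 10)] column 2 (K + C ≡ E (mod 10), carry-in 1) doesn't pin C yet; pick C=6 and continue ⇒ C=6.
Step 6. [col 2: K + C ≡ E (mod 10)] in column 2 we have K+C≡E with carry-in 1; given C=6, E=2 and digits 1,2,3,6,9 already taken and all letters distinct, that pins K to 5, so K=5.
Step 7. [col 3: N + N ≡ X (mod 10)] column 3 reads N+N+carry(1)=X with X=9; with digits 1,2,3,5,6,9 already taken and all letters distinct, the only value for N is 4 ⇒ N=4.
Step 8. [col 4: C + H ≡ R (mod 10)] column 4: given C=6, H=1, carry-in 0, and digits 1,2,3,4,5,6,9 already taken and all letters distinct, C+H≡R (mod 10) forces R=7, so R=7.
Step 9. [col 5: H + X ≡ V (mod 10)] column 5 reads H+X+carry(0)=V with H=1, X=9; with digits 1,2,3,4,5,6,7,9 already taken and all letters distinct, the only value for V is 0 ⇒ V=0.

Answer: C=6, E=2, H=1, J=3, K=5, N=4, R=7, V=0, X=9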